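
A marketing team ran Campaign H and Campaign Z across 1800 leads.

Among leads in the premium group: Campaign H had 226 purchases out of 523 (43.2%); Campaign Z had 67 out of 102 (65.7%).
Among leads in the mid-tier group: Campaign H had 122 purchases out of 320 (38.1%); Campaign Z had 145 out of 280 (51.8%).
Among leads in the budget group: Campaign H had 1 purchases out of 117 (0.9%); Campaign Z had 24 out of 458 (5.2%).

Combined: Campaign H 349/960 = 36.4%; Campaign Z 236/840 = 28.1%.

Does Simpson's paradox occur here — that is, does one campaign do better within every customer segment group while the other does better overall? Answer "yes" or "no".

Within each customer segment level (premium 43.2% vs 65.7%; mid-tier 38.1% vs 51.8%; budget 0.9% vs 5.2%), Campaign Z has the higher rate every time. Pooled: 36.4% vs 28.1% — Campaign H has the higher rate overall. The two comparisons disagree.

yes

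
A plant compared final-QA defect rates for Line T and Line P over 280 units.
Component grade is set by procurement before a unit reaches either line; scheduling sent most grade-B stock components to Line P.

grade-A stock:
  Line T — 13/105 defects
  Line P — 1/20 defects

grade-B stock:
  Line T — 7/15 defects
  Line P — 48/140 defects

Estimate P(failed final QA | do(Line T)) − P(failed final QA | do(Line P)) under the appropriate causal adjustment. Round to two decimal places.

The stratified and pooled comparisons disagree (Line P wins within each component grade; Line T wins overall), so the answer turns on the causal role of component grade.
Component grade satisfies the back-door criterion: it is not a descendant of the line, and it blocks the spurious path from line to outcome. Adjusting for it (i.e., using the within-component grade rates) gives the causal effect.
Adjusting over the population distribution of component grade: 0.446·(0.124−0.050) + 0.554·(0.467−0.343) = +0.101.

+0.10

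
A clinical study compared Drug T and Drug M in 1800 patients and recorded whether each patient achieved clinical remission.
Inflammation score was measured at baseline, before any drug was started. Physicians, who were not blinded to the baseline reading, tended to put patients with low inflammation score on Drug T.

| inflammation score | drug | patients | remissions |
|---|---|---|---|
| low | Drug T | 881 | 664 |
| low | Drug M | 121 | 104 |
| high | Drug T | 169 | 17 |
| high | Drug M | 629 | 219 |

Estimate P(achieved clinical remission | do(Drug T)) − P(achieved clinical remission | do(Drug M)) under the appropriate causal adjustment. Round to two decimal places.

-0.17

The stratified and pooled comparisons disagree (Drug M wins within each inflammation score; Drug T wins overall), so the answer turns on the causal role of inflammation score.
Inflammation score differs across drugs for reasons unrelated to any effect of the drug itself, and it separately predicts the outcome — a classic confounder. We must compare within inflammation score levels.
Adjusting over the population distribution of inflammation score: 0.557·(0.754−0.860) + 0.443·(0.101−0.348) = -0.169.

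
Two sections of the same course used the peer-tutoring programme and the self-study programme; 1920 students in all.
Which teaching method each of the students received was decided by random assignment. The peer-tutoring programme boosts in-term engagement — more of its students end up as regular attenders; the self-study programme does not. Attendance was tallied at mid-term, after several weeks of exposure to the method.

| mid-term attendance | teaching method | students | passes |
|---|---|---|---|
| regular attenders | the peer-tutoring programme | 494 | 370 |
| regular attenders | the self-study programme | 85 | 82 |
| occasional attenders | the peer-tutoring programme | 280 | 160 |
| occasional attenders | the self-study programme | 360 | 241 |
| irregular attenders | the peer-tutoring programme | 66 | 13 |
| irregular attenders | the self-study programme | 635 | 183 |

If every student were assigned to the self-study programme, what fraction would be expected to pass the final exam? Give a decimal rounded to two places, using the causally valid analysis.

0.47

Stratifying would compare teaching methods among students the teaching methods themselves sorted into mid-term attendance groups — a form of selection on an intermediate. The unconditioned pooled rates give the total causal effect.
So P(outcome | do(the self-study programme)) is just the pooled rate for the self-study programme: 506/1080 = 0.469.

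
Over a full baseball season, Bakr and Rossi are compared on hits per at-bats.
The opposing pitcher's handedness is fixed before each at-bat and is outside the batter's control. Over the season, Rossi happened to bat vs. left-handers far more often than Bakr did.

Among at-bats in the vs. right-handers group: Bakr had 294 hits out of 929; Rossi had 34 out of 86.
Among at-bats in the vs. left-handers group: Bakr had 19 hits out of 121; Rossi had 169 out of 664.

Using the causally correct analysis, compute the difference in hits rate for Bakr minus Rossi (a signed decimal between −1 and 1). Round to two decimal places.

The stratified and pooled comparisons disagree (Rossi wins within each pitcher handedness; Bakr wins overall), so the answer turns on the causal role of pitcher handedness.
The imbalance in pitcher handedness arose from how at-bats were allocated, not from anything the player did; and pitcher handedness independently affects the outcome. The pooled gap is confounded — condition on pitcher handedness.
Adjusting over the population distribution of pitcher handedness: 0.564·(0.316−0.395) + 0.436·(0.157−0.255) = -0.087.

-0.09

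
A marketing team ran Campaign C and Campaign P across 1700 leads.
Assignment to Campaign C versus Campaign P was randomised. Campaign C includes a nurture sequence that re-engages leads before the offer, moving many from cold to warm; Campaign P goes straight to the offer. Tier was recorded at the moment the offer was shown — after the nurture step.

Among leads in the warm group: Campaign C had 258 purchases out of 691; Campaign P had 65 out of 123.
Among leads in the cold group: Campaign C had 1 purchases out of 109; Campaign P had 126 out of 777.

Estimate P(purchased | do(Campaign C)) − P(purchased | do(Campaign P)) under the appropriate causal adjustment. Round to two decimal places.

+0.11

Engagement tier is downstream of the campaign. One should not condition on a consequence of treatment, so the overall rates are the right comparison.
The causal difference is the pooled difference: 0.324 − 0.212 = +0.112.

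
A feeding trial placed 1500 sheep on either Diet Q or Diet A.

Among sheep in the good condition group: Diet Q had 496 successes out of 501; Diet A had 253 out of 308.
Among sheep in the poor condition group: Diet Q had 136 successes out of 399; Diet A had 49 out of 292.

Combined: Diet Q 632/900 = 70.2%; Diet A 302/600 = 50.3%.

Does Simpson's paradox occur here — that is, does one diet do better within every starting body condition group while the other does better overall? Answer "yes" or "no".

no

Within each starting body condition level (good condition 99.0% vs 82.1%; poor condition 34.1% vs 16.8%), Diet Q has the higher rate every time. Pooled: 70.2% vs 50.3% — Diet Q has the higher rate overall. They agree.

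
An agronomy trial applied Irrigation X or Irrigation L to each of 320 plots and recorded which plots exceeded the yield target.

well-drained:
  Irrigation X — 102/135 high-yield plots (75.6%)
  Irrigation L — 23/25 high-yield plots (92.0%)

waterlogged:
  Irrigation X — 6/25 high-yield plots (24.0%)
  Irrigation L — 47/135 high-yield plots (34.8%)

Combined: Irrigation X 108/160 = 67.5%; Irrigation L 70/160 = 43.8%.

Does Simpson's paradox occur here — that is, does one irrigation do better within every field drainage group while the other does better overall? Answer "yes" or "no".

Within each field drainage level (well-drained 75.6% vs 92.0%; waterlogged 24.0% vs 34.8%), Irrigation L has the higher rate every time. Pooled: 67.5% vs 43.8% — Irrigation X has the higher rate overall. The two comparisons disagree.

yes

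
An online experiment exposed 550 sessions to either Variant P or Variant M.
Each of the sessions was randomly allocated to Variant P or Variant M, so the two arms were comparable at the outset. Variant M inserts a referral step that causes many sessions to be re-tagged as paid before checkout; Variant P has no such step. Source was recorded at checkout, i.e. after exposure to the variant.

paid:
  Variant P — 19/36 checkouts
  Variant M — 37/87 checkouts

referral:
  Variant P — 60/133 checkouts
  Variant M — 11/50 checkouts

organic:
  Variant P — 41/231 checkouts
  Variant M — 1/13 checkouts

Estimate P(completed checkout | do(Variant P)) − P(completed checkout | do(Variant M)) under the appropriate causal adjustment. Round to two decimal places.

-0.03

Traffic source here is a post-treatment variable shaped by the variant; conditioning on it would introduce bias rather than remove it. The overall comparison is the causal one.
The causal difference is the pooled difference: 0.300 − 0.327 = -0.027.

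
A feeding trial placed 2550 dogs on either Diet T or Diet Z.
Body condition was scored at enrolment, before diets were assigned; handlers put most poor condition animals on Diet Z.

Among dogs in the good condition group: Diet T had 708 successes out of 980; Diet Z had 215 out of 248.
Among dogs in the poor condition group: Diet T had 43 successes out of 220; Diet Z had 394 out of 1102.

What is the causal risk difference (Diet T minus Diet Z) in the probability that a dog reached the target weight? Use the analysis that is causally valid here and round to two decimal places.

-0.15

Nothing the diet does changes starting body condition; the imbalance is an allocation artefact. With starting body condition also predicting the outcome, the pooled figure is confounded, and the within-stratum comparison is the causal one.
Adjusting over the population distribution of starting body condition: 0.482·(0.722−0.867) + 0.518·(0.195−0.358) = -0.154.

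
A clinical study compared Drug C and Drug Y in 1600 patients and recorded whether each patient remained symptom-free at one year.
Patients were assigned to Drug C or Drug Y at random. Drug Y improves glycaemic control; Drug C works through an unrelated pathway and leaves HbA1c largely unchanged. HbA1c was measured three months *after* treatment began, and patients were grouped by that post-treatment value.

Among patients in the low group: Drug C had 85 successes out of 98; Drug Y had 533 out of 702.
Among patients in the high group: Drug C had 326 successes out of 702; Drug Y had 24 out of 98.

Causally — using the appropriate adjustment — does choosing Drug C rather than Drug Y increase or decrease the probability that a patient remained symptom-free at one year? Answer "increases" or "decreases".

Within every HbA1c level Drug C has the higher rate, yet pooled Drug Y does — Simpson's reversal.
Stratifying would compare drugs among patients the drugs themselves sorted into HbA1c groups — a form of selection on an intermediate. The unconditioned pooled rates give the total causal effect.
Pooled: Drug C 51.4% vs Drug Y 69.6%; Drug Y is higher overall.

decreases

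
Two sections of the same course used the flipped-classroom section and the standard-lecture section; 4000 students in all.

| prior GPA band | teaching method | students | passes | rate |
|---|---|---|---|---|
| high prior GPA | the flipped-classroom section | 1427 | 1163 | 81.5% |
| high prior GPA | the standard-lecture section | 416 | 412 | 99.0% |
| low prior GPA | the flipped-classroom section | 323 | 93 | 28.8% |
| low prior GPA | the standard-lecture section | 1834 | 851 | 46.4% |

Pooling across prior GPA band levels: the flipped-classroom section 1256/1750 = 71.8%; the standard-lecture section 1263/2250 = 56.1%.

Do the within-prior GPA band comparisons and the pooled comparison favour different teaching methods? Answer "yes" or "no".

Within each prior GPA band level (high prior GPA 81.5% vs 99.0%; low prior GPA 28.8% vs 46.4%), the standard-lecture section has the higher rate every time. Pooled: 71.8% vs 56.1% — the flipped-classroom section has the higher rate overall. The two comparisons disagree.

yes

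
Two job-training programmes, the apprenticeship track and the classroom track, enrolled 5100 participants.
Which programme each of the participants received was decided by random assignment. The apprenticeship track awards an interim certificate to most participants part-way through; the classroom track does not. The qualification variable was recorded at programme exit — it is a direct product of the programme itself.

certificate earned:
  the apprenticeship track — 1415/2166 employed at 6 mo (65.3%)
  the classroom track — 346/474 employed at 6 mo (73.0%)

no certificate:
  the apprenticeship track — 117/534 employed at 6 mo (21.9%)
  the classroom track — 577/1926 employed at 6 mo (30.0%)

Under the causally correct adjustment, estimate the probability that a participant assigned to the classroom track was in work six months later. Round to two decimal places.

0.38

the classroom track is higher inside every qualification attained during the programme stratum but the apprenticeship track is higher in aggregate. Whether to stratify depends on how qualification attained during the programme relates to the programme.
Qualification attained during the programme lies on the pathway programme → qualification attained during the programme → outcome, so adjusting for it blocks the indirect effect. For the total causal effect of programme, use the unadjusted pooled rates.
So P(outcome | do(the classroom track)) is just the pooled rate for the classroom track: 923/2400 = 0.385.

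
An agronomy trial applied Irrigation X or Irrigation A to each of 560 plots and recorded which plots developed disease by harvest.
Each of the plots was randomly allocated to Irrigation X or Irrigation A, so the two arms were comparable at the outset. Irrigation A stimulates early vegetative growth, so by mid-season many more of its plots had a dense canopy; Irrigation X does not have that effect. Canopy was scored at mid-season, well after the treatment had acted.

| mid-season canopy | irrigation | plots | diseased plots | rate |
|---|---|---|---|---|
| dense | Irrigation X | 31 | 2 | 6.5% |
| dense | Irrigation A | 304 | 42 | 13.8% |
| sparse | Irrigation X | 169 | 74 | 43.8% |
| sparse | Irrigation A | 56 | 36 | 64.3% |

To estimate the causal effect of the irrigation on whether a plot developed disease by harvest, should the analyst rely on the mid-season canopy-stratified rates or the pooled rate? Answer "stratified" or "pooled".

Within every mid-season canopy level Irrigation X has the lower rate, yet pooled Irrigation A does — Simpson's reversal.
Mid-season canopy is recorded after the irrigation and is itself shifted by it — it sits on the causal path from irrigation to outcome. Conditioning on a mediator would strip out part of the effect we want; the pooled comparison gives the total causal effect.
Pooled: Irrigation X 38.0% vs Irrigation A 21.7%; Irrigation A is lower overall.

pooled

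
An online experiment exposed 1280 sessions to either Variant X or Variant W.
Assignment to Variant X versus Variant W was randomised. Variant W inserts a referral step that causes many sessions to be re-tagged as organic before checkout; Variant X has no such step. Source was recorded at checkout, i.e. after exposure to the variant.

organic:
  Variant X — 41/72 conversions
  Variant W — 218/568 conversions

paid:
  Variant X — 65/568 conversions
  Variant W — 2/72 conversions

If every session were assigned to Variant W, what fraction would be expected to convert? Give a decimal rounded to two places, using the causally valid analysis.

Traffic source here is a post-treatment variable shaped by the variant; conditioning on it would introduce bias rather than remove it. The overall comparison is the causal one.
So P(outcome | do(Variant W)) is just the pooled rate for Variant W: 220/640 = 0.344.

0.34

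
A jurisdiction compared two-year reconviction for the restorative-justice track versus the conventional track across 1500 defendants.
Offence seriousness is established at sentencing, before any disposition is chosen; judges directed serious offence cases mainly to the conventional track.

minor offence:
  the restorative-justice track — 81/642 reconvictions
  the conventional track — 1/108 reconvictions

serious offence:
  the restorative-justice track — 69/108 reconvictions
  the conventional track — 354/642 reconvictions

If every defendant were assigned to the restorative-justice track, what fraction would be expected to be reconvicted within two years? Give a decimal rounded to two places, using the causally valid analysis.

Here offence seriousness is a common cause — it drives both which disposition a case falls under and the outcome. The crude comparison mixes populations; the stratum-specific rates are the causally relevant ones.
Standardising the restorative-justice track to the population offence seriousness mix: 0.500·81/642 + 0.500·69/108 = 0.383.

0.38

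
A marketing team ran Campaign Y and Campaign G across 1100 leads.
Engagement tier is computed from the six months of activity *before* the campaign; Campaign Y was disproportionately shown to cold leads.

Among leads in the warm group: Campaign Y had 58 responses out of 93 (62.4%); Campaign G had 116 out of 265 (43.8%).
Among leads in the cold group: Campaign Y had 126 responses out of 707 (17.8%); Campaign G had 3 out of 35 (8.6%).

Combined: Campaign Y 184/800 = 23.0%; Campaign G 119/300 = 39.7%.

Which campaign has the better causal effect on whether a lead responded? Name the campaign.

The imbalance in engagement tier arose from how leads were allocated, not from anything the campaign did; and engagement tier independently affects the outcome. The pooled gap is confounded — condition on engagement tier.
Within each level — warm: 62.4% vs 43.8%; cold: 17.8% vs 8.6% — Campaign Y is higher every time.

Campaign Y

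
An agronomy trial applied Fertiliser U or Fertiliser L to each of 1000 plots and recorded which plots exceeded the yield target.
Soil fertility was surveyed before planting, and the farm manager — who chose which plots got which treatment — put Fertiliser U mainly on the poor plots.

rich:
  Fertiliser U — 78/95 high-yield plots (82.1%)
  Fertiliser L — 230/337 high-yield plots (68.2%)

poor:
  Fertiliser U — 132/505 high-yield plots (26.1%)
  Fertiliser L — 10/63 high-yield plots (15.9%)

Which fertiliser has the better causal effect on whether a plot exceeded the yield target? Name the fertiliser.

The soil fertility-specific comparison favours Fertiliser U throughout, but the pooled figures favour Fertiliser L. The question is whether to condition on soil fertility.
Nothing the fertiliser does changes soil fertility; the imbalance is an allocation artefact. With soil fertility also predicting the outcome, the pooled figure is confounded, and the within-stratum comparison is the causal one.
Within each level — rich: 82.1% vs 68.2%; poor: 26.1% vs 15.9% — Fertiliser U is higher every time.

Fertiliser U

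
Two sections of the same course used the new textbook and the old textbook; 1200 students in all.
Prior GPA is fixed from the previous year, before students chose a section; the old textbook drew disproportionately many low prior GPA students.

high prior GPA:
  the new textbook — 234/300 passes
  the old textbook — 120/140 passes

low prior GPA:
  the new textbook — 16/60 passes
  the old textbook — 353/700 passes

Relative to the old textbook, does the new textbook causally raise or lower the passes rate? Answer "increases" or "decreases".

decreases

The stratified and pooled comparisons disagree (the old textbook wins within each prior GPA band; the new textbook wins overall), so the answer turns on the causal role of prior GPA band.
Prior GPA band differs across teaching methods for reasons unrelated to any effect of the teaching method itself, and it separately predicts the outcome — a classic confounder. We must compare within prior GPA band levels.
Within each level — high prior GPA: 78.0% vs 85.7%; low prior GPA: 26.7% vs 50.4% — the old textbook is higher every time.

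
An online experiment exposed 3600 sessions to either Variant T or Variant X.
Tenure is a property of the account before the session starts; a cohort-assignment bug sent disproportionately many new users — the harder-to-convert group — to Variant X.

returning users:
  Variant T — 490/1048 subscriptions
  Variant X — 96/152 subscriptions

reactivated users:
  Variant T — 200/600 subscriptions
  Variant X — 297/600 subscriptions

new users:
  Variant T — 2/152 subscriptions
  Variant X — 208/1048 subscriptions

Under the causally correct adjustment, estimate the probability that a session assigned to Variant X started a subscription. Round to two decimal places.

Variant X is higher inside every user tenure stratum but Variant T is higher in aggregate. Whether to stratify depends on how user tenure relates to the variant.
User tenure differs across variants for reasons unrelated to any effect of the variant itself, and it separately predicts the outcome — a classic confounder. We must compare within user tenure levels.
Standardising Variant X to the population user tenure mix: 0.333·96/152 + 0.333·297/600 + 0.333·208/1048 = 0.442.

0.44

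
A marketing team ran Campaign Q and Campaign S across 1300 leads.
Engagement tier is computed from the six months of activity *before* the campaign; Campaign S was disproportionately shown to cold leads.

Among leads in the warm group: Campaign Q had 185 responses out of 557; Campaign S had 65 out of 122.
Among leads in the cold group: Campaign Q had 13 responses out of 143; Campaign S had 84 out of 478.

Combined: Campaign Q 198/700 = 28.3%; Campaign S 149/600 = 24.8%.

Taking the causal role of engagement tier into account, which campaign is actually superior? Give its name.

Campaign S

Campaign S is higher inside every engagement tier stratum but Campaign Q is higher in aggregate. Whether to stratify depends on how engagement tier relates to the campaign.
Engagement tier differs across campaigns for reasons unrelated to any effect of the campaign itself, and it separately predicts the outcome — a classic confounder. We must compare within engagement tier levels.
Within each level — warm: 33.2% vs 53.3%; cold: 9.1% vs 17.6% — Campaign S is higher every time.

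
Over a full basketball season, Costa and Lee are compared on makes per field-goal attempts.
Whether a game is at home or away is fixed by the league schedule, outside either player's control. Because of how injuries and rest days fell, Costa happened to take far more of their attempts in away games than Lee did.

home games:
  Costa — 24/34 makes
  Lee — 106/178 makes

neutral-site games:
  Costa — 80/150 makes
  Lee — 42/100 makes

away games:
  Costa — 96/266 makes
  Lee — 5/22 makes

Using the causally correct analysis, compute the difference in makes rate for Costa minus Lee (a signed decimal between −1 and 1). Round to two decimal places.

+0.12

The game venue-specific comparison favours Costa throughout, but the pooled figures favour Lee. The question is whether to condition on game venue.
Game venue is set before the player has any effect — it is not caused by the player — and it independently drives the outcome. That makes it a confounder, so the causal comparison is within game venue levels.
Adjusting over the population distribution of game venue: 0.283·(0.706−0.596) + 0.333·(0.533−0.420) + 0.384·(0.361−0.227) = +0.120.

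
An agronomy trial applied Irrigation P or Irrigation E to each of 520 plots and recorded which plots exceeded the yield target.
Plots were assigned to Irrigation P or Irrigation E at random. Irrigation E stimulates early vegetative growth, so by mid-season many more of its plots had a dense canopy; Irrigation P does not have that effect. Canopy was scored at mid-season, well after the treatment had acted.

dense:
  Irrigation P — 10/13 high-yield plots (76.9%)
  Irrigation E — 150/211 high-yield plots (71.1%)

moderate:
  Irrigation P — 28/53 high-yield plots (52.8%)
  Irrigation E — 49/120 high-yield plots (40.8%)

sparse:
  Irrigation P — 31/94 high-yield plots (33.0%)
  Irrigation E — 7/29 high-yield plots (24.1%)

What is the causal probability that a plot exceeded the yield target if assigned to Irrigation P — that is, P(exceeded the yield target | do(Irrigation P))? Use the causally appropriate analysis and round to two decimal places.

Mid-season canopy is downstream of the irrigation. One should not condition on a consequence of treatment, so the overall rates are the right comparison.
So P(outcome | do(Irrigation P)) is just the pooled rate for Irrigation P: 69/160 = 0.431.

0.43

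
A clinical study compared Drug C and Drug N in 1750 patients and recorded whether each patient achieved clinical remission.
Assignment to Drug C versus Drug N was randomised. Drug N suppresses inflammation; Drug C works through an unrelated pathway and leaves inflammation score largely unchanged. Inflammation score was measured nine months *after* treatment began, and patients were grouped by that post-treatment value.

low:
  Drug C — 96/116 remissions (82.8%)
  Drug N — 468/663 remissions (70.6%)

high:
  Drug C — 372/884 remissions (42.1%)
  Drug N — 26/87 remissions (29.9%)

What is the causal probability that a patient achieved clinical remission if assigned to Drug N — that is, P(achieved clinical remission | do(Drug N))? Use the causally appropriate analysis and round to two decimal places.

Drug C is higher inside every inflammation score stratum but Drug N is higher in aggregate. Whether to stratify depends on how inflammation score relates to the drug.
Inflammation score here is a post-treatment variable shaped by the drug; conditioning on it would introduce bias rather than remove it. The overall comparison is the causal one.
So P(outcome | do(Drug N)) is just the pooled rate for Drug N: 494/750 = 0.659.

0.66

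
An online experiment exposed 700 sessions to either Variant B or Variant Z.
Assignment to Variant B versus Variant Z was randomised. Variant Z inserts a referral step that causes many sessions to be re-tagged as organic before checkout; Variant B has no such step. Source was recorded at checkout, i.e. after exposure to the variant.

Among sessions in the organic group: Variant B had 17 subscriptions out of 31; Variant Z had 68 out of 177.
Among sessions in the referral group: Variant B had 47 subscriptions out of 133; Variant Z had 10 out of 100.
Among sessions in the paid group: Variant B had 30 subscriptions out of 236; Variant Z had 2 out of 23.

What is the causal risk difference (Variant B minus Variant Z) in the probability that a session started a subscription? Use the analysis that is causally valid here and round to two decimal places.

Stratifying would compare variants among sessions the variants themselves sorted into traffic source groups — a form of selection on an intermediate. The unconditioned pooled rates give the total causal effect.
The causal difference is the pooled difference: 0.235 − 0.267 = -0.032.

-0.03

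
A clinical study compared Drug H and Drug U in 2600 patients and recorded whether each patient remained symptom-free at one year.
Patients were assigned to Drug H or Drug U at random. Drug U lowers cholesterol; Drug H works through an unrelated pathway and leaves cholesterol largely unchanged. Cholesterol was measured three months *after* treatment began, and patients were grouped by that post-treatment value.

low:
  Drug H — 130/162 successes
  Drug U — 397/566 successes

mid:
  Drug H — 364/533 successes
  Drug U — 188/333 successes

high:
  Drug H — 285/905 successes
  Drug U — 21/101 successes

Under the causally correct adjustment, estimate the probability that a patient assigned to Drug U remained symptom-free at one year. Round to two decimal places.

Cholesterol is downstream of the drug. One should not condition on a consequence of treatment, so the overall rates are the right comparison.
So P(outcome | do(Drug U)) is just the pooled rate for Drug U: 606/1000 = 0.606.

0.61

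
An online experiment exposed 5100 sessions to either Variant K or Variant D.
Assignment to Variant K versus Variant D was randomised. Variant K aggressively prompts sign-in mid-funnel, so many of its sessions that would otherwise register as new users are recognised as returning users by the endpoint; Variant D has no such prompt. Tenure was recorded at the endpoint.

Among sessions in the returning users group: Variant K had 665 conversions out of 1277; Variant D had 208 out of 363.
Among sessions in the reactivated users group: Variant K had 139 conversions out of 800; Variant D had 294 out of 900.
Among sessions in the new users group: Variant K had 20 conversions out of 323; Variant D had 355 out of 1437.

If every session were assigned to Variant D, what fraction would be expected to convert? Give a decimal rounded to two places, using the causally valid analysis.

0.32

The distribution of user tenure is itself part of what the variant does — it is an intermediate outcome. Holding it fixed would remove that part of the effect; the total effect is the pooled difference.
So P(outcome | do(Variant D)) is just the pooled rate for Variant D: 857/2700 = 0.317.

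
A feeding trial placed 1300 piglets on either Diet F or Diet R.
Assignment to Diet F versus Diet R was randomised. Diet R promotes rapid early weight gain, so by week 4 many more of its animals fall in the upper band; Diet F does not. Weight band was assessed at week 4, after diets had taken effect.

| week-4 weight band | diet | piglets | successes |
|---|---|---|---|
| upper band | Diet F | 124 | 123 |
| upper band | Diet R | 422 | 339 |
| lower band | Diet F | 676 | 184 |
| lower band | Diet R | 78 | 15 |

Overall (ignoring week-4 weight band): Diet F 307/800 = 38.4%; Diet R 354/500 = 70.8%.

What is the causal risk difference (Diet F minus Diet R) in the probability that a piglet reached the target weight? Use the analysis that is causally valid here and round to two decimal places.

-0.32

Because the diet influences week-4 weight band, week-4 weight band is a post-treatment mediator, not a confounder. Stratifying on it would bias the estimate; the causal effect is the crude pooled difference.
The causal difference is the pooled difference: 0.384 − 0.708 = -0.324.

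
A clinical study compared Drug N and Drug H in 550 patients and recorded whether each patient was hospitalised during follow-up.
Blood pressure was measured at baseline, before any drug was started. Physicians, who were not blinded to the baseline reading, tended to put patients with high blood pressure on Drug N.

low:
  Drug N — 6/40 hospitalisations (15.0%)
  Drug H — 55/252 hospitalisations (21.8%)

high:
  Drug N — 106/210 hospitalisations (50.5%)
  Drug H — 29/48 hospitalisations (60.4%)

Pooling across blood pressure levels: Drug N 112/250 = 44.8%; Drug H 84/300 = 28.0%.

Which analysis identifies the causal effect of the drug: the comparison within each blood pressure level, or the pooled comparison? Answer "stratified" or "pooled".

Since blood pressure is a pre-existing factor (not a product of the drug) and it affects the outcome on its own, it is a confounder. The stratified rates, not the pooled rate, identify the causal effect.
Within each level — low: 15.0% vs 21.8%; high: 50.5% vs 60.4% — Drug N is lower every time.

stratified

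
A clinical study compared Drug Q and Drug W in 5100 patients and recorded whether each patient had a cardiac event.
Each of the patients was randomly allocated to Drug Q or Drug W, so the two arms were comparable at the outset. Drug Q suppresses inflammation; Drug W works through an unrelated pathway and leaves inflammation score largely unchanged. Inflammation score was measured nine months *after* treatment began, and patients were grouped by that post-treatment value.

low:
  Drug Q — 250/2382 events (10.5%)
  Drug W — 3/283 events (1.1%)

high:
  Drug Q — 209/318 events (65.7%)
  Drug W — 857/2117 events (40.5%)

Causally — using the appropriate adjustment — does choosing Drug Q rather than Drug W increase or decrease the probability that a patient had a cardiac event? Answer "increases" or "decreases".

Inflammation score lies on the pathway drug → inflammation score → outcome, so adjusting for it blocks the indirect effect. For the total causal effect of drug, use the unadjusted pooled rates.
Pooled: Drug Q 17.0% vs Drug W 35.8%; Drug Q is lower overall.

decreases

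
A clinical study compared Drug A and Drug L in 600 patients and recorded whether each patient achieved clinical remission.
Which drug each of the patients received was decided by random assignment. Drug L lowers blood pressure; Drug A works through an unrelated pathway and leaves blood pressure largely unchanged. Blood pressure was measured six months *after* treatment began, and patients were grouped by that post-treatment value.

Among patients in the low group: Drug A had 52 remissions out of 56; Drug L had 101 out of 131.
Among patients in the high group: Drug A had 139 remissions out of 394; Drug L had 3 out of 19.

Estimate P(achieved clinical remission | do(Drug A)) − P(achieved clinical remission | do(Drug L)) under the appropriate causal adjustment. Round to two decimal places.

The distribution of blood pressure is itself part of what the drug does — it is an intermediate outcome. Holding it fixed would remove that part of the effect; the total effect is the pooled difference.
The causal difference is the pooled difference: 0.424 − 0.693 = -0.269.

-0.27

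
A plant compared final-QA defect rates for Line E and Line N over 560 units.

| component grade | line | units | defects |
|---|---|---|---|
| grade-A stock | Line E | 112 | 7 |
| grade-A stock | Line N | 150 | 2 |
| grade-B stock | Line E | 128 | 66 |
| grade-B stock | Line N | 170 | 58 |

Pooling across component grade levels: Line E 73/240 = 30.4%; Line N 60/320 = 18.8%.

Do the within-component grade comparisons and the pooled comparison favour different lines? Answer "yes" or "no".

no

Within each component grade level (grade-A stock 6.2% vs 1.3%; grade-B stock 51.6% vs 34.1%), Line N has the lower rate every time. Pooled: 30.4% vs 18.8% — Line N has the lower rate overall. They agree.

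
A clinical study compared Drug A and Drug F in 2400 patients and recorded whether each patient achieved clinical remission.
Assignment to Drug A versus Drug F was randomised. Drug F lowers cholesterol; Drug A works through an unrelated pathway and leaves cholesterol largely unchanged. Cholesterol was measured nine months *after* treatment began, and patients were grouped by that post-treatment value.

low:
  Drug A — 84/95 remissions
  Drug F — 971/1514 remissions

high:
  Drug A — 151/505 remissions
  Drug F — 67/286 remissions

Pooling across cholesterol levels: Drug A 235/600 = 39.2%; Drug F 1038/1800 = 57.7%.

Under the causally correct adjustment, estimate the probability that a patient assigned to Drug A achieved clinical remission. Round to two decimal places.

0.39

Because the drug influences cholesterol, cholesterol is a post-treatment mediator, not a confounder. Stratifying on it would bias the estimate; the causal effect is the crude pooled difference.
So P(outcome | do(Drug A)) is just the pooled rate for Drug A: 235/600 = 0.392.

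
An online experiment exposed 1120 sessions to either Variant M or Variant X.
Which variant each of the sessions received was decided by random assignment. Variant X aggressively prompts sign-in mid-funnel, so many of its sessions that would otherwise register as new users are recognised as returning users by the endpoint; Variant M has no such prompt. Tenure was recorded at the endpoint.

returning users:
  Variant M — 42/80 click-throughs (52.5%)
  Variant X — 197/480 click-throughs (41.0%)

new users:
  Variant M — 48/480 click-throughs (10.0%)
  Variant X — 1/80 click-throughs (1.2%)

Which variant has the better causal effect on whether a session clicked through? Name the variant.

User tenure is downstream of the variant. One should not condition on a consequence of treatment, so the overall rates are the right comparison.
Pooled: Variant M 16.1% vs Variant X 35.4%; Variant X is higher overall.

Variant X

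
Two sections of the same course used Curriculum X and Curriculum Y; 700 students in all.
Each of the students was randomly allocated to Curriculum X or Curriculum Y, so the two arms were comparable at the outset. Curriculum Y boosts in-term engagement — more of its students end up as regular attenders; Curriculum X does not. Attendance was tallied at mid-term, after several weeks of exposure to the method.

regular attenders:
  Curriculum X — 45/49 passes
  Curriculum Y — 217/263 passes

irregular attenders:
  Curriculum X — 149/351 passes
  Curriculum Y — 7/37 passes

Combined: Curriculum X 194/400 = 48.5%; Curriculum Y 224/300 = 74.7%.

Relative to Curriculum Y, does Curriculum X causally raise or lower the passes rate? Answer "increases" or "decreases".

decreases

Because the teaching method influences mid-term attendance, mid-term attendance is a post-treatment mediator, not a confounder. Stratifying on it would bias the estimate; the causal effect is the crude pooled difference.
Pooled: Curriculum X 48.5% vs Curriculum Y 74.7%; Curriculum Y is higher overall.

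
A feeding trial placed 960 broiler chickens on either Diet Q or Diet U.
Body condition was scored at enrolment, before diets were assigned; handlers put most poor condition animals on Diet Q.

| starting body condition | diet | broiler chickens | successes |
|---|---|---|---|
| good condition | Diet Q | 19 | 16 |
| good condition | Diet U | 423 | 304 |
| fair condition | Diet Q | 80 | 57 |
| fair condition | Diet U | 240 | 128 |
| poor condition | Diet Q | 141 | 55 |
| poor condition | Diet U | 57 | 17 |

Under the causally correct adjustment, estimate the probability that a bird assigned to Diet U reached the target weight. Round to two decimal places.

0.57

Diet Q is higher inside every starting body condition stratum but Diet U is higher in aggregate. Whether to stratify depends on how starting body condition relates to the diet.
The imbalance in starting body condition arose from how broiler chickens were allocated, not from anything the diet did; and starting body condition independently affects the outcome. The pooled gap is confounded — condition on starting body condition.
Standardising Diet U to the population starting body condition mix: 0.460·304/423 + 0.333·128/240 + 0.206·17/57 = 0.570.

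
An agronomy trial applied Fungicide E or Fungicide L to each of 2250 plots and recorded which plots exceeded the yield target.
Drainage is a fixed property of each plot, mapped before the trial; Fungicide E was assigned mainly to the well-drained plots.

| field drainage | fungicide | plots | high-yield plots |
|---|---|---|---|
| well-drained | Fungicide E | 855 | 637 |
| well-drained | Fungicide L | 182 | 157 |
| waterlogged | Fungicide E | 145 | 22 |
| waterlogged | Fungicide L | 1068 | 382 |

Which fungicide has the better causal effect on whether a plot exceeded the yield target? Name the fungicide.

Field drainage is set before the fungicide has any effect — it is not caused by the fungicide — and it independently drives the outcome. That makes it a confounder, so the causal comparison is within field drainage levels.
Within each level — well-drained: 74.5% vs 86.3%; waterlogged: 15.2% vs 35.8% — Fungicide L is higher every time.

Fungicide L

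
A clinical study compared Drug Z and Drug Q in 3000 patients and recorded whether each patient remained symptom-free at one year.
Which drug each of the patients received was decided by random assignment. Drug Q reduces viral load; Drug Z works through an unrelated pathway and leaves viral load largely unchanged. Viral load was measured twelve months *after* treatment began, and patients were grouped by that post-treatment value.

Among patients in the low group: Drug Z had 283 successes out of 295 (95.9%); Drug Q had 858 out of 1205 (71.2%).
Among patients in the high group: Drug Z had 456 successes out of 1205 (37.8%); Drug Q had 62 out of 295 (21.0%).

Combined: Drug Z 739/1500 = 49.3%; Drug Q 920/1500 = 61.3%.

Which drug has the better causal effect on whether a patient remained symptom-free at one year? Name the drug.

Drug Q

Viral load is recorded after the drug and is itself shifted by it — it sits on the causal path from drug to outcome. Conditioning on a mediator would strip out part of the effect we want; the pooled comparison gives the total causal effect.
Pooled: Drug Z 49.3% vs Drug Q 61.3%; Drug Q is higher overall.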